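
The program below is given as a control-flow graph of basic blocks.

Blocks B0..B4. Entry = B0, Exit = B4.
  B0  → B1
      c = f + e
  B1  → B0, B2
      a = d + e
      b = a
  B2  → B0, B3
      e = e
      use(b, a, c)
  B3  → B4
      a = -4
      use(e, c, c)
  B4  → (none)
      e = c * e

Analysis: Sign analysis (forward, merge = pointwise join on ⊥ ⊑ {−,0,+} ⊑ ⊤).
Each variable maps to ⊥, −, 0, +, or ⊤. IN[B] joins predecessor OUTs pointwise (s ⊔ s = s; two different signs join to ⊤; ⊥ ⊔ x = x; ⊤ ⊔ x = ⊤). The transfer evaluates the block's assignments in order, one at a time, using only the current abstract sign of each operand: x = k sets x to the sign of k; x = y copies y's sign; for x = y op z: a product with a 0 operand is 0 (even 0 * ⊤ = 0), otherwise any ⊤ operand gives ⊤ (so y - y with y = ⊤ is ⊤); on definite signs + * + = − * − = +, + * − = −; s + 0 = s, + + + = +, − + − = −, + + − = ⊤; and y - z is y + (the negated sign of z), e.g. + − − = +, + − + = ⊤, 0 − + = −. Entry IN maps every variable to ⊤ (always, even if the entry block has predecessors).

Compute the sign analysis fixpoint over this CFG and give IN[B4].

Answer: {a: -, b: ⊤, c: ⊤, d: ⊤, e: ⊤, f: ⊤}

Trace:
Fixpoint table:
  B0: | IN=(all ⊤) | OUT=(all ⊤)
  B1: | IN=(all ⊤) | OUT=(all ⊤)
  B2: | IN=(all ⊤) | OUT=(all ⊤)
  B3: | IN=(all ⊤) | OUT={a:-; rest ⊤}
  B4: | IN={a:-; rest ⊤} | OUT={a:-; rest ⊤}

Merge at B4: IN[B4] = OUT[B3] = {a: -, b: ⊤, c: ⊤, d: ⊤, e: ⊤, f: ⊤}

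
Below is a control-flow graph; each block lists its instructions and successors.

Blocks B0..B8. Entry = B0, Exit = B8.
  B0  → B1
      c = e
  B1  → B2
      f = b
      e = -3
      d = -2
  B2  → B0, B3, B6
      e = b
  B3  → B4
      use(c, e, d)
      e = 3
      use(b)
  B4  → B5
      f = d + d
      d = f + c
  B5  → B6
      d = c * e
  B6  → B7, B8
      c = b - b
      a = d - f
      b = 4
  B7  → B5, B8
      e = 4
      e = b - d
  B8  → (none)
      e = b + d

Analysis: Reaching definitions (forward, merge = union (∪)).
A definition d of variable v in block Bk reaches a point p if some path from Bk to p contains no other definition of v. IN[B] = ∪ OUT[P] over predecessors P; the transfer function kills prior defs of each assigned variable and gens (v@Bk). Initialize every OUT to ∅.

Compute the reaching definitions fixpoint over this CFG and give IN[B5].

Converged values:
  B0: | IN={c@B0, d@B1, e@B2, f@B1} | OUT={c@B0, d@B1, e@B2, f@B1}
  B1: | IN={c@B0, d@B1, e@B2, f@B1} | OUT={c@B0, d@B1, e@B1, f@B1}
  B2: | IN={c@B0, d@B1, e@B1, f@B1} | OUT={c@B0, d@B1, e@B2, f@B1}
  B3: | IN={c@B0, d@B1, e@B2, f@B1} | OUT={c@B0, d@B1, e@B3, f@B1}
  B4: | IN={c@B0, d@B1, e@B3, f@B1} | OUT={c@B0, d@B4, e@B3, f@B4}
  B5: | IN={a@B6, b@B6, c@B0, c@B6, d@B1, d@B4, d@B5, e@B3, e@B7, f@B1, f@B4} | OUT={a@B6, b@B6, c@B0, c@B6, d@B5, e@B3, e@B7, f@B1, f@B4}
  B6: | IN={a@B6, b@B6, c@B0, c@B6, d@B1, d@B5, e@B2, e@B3, e@B7, f@B1, f@B4} | OUT={a@B6, b@B6, c@B6, d@B1, d@B5, e@B2, e@B3, e@B7, f@B1, f@B4}
  B7: | IN={a@B6, b@B6, c@B6, d@B1, d@B5, e@B2, e@B3, e@B7, f@B1, f@B4} | OUT={a@B6, b@B6, c@B6, d@B1, d@B5, e@B7, f@B1, f@B4}
  B8: | IN={a@B6, b@B6, c@B6, d@B1, d@B5, e@B2, e@B3, e@B7, f@B1, f@B4} | OUT={a@B6, b@B6, c@B6, d@B1, d@B5, e@B8, f@B1, f@B4}

Merge at B5: IN[B5] = OUT[B4] ⊔ OUT[B7] = {a@B6, b@B6, c@B0, c@B6, d@B1, d@B4, d@B5, e@B3, e@B7, f@B1, f@B4}

Answer: {a@B6, b@B6, c@B0, c@B6, d@B1, d@B4, d@B5, e@B3, e@B7, f@B1, f@B4}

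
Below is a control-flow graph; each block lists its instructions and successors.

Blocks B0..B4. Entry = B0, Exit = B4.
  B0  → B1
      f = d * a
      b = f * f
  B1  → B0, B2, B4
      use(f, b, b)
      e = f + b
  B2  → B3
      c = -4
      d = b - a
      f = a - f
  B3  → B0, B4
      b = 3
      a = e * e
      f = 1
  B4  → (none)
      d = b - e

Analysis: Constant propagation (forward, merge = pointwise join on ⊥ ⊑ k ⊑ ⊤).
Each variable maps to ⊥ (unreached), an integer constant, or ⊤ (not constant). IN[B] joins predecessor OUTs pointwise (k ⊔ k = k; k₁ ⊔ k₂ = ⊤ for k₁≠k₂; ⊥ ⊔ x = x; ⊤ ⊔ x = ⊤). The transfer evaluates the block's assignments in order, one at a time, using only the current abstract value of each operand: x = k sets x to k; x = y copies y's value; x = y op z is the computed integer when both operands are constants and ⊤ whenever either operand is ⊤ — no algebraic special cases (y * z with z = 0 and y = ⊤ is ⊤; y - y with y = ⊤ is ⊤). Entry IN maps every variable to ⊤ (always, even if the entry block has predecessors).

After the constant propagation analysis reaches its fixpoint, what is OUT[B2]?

Answer: {a: ⊤, b: ⊤, c: -4, d: ⊤, e: ⊤, f: ⊤}

Trace:
Fixpoint table:
  B0:   IN=(all ⊤)   OUT=(all ⊤)
  B1:   IN=(all ⊤)   OUT=(all ⊤)
  B2:   IN=(all ⊤)   OUT={c:-4; rest ⊤}
  B3:   IN={c:-4; rest ⊤}   OUT={b:3, c:-4, f:1; rest ⊤}
  B4:   IN=(all ⊤)   OUT=(all ⊤)

Merge at B2: IN[B2] = OUT[B1] = {a: ⊤, b: ⊤, c: ⊤, d: ⊤, e: ⊤, f: ⊤}
Applying B2's transfer function to that IN value gives OUT[B2] (row B2 above).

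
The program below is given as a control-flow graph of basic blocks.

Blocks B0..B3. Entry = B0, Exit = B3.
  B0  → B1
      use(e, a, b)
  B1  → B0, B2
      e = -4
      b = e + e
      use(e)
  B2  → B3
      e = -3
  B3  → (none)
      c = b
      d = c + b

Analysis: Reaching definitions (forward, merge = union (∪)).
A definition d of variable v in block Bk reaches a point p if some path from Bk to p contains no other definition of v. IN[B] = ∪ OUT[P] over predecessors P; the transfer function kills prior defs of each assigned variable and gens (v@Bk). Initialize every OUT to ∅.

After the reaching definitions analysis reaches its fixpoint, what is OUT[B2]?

Answer: {b@B1, e@B2}

Working:
Fixpoint table:
  B0:  IN={b@B1, e@B1}  OUT={b@B1, e@B1}
  B1:  IN={b@B1, e@B1}  OUT={b@B1, e@B1}
  B2:  IN={b@B1, e@B1}  OUT={b@B1, e@B2}
  B3:  IN={b@B1, e@B2}  OUT={b@B1, c@B3, d@B3, e@B2}

Merge at B2: IN[B2] = OUT[B1] = {b@B1, e@B1}
Applying B2's transfer function to that IN value gives OUT[B2] (row B2 above).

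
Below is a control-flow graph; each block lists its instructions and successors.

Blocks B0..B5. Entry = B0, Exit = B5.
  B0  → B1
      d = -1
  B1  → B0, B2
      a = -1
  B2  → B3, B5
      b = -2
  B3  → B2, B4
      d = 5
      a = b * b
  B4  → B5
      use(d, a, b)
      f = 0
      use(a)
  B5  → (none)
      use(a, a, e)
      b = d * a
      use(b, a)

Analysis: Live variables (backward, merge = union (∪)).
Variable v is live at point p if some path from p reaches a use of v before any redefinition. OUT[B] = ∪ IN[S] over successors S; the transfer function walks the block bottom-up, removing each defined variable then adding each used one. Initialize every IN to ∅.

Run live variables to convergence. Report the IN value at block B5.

Per-block solution:
  B0:  IN={e}  OUT={d, e}
  B1:  IN={d, e}  OUT={a, d, e}
  B2:  IN={a, d, e}  OUT={a, b, d, e}
  B3:  IN={b, e}  OUT={a, b, d, e}
  B4:  IN={a, b, d, e}  OUT={a, d, e}
  B5:  IN={a, d, e}  OUT={}

B5 is the boundary node: OUT[B5] = {}
Applying B5's transfer function to that OUT value gives IN[B5] (row B5 above).

Answer: {a, d, e}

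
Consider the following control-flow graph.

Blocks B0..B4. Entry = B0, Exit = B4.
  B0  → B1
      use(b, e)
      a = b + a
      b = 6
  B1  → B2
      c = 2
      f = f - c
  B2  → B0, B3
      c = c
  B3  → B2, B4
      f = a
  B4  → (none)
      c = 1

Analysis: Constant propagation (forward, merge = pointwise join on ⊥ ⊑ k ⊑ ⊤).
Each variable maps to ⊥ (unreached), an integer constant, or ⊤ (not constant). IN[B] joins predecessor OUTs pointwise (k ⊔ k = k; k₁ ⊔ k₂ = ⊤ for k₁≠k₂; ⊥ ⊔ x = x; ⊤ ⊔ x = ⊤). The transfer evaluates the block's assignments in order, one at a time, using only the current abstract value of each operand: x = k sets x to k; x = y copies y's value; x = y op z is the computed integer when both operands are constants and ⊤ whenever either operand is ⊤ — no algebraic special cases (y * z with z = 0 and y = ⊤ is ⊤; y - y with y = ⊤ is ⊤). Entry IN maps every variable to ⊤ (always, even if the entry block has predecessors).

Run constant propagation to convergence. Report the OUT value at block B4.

Converged values:
  B0:   IN=(all ⊤)   OUT={b:6; rest ⊤}
  B1:   IN={b:6; rest ⊤}   OUT={b:6, c:2; rest ⊤}
  B2:   IN={b:6, c:2; rest ⊤}   OUT={b:6, c:2; rest ⊤}
  B3:   IN={b:6, c:2; rest ⊤}   OUT={b:6, c:2; rest ⊤}
  B4:   IN={b:6, c:2; rest ⊤}   OUT={b:6, c:1; rest ⊤}

Merge at B4: IN[B4] = OUT[B3] = {a: ⊤, b: 6, c: 2, d: ⊤, e: ⊤, f: ⊤}
Applying B4's transfer function to that IN value gives OUT[B4] (row B4 above).

Answer: {a: ⊤, b: 6, c: 1, d: ⊤, e: ⊤, f: ⊤}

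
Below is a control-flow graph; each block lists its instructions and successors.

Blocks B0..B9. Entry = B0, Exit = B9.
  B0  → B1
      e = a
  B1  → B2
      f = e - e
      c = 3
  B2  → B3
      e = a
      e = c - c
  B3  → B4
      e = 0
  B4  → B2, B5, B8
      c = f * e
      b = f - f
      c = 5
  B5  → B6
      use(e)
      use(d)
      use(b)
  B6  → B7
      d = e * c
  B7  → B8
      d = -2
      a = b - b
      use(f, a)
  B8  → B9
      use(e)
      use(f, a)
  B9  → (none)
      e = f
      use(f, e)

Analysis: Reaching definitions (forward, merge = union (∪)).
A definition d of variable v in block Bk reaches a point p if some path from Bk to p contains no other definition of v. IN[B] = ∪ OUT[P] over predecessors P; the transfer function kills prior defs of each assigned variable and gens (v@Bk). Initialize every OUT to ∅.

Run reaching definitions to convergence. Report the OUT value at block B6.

Per-block solution:
  B0:   IN={}   OUT={e@B0}
  B1:   IN={e@B0}   OUT={c@B1, e@B0, f@B1}
  B2:   IN={b@B4, c@B1, c@B4, e@B0, e@B3, f@B1}   OUT={b@B4, c@B1, c@B4, e@B2, f@B1}
  B3:   IN={b@B4, c@B1, c@B4, e@B2, f@B1}   OUT={b@B4, c@B1, c@B4, e@B3, f@B1}
  B4:   IN={b@B4, c@B1, c@B4, e@B3, f@B1}   OUT={b@B4, c@B4, e@B3, f@B1}
  B5:   IN={b@B4, c@B4, e@B3, f@B1}   OUT={b@B4, c@B4, e@B3, f@B1}
  B6:   IN={b@B4, c@B4, e@B3, f@B1}   OUT={b@B4, c@B4, d@B6, e@B3, f@B1}
  B7:   IN={b@B4, c@B4, d@B6, e@B3, f@B1}   OUT={a@B7, b@B4, c@B4, d@B7, e@B3, f@B1}
  B8:   IN={a@B7, b@B4, c@B4, d@B7, e@B3, f@B1}   OUT={a@B7, b@B4, c@B4, d@B7, e@B3, f@B1}
  B9:   IN={a@B7, b@B4, c@B4, d@B7, e@B3, f@B1}   OUT={a@B7, b@B4, c@B4, d@B7, e@B9, f@B1}

Merge at B6: IN[B6] = OUT[B5] = {b@B4, c@B4, e@B3, f@B1}
Applying B6's transfer function to that IN value gives OUT[B6] (row B6 above).

Answer: {b@B4, c@B4, d@B6, e@B3, f@B1}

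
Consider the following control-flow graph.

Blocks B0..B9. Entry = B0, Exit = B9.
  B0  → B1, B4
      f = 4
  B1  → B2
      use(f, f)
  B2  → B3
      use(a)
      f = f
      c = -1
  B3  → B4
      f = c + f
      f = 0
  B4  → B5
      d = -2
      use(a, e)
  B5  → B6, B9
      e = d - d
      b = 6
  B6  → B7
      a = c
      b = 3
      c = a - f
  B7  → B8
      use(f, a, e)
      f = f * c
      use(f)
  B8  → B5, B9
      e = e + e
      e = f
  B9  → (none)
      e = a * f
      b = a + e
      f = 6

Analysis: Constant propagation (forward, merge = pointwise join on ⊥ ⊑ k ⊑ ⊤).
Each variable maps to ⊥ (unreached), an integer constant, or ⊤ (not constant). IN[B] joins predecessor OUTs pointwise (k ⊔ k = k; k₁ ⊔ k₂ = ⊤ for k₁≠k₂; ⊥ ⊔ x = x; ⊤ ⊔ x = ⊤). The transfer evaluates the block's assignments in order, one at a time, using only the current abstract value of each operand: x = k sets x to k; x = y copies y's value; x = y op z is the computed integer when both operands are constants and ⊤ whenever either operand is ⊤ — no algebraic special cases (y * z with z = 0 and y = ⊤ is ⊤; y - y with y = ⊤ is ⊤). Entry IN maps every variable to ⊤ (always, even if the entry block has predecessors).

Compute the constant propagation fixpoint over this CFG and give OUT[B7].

Fixpoint table:
  B0:   IN=(all ⊤)   OUT={f:4; rest ⊤}
  B1:   IN={f:4; rest ⊤}   OUT={f:4; rest ⊤}
  B2:   IN={f:4; rest ⊤}   OUT={c:-1, f:4; rest ⊤}
  B3:   IN={c:-1, f:4; rest ⊤}   OUT={c:-1, f:0; rest ⊤}
  B4:   IN=(all ⊤)   OUT={d:-2; rest ⊤}
  B5:   IN={d:-2; rest ⊤}   OUT={b:6, d:-2, e:0; rest ⊤}
  B6:   IN={b:6, d:-2, e:0; rest ⊤}   OUT={b:3, d:-2, e:0; rest ⊤}
  B7:   IN={b:3, d:-2, e:0; rest ⊤}   OUT={b:3, d:-2, e:0; rest ⊤}
  B8:   IN={b:3, d:-2, e:0; rest ⊤}   OUT={b:3, d:-2; rest ⊤}
  B9:   IN={d:-2; rest ⊤}   OUT={d:-2, f:6; rest ⊤}

Merge at B7: IN[B7] = OUT[B6] = {a: ⊤, b: 3, c: ⊤, d: -2, e: 0, f: ⊤}
Applying B7's transfer function to that IN value gives OUT[B7] (row B7 above).

Answer: {a: ⊤, b: 3, c: ⊤, d: -2, e: 0, f: ⊤}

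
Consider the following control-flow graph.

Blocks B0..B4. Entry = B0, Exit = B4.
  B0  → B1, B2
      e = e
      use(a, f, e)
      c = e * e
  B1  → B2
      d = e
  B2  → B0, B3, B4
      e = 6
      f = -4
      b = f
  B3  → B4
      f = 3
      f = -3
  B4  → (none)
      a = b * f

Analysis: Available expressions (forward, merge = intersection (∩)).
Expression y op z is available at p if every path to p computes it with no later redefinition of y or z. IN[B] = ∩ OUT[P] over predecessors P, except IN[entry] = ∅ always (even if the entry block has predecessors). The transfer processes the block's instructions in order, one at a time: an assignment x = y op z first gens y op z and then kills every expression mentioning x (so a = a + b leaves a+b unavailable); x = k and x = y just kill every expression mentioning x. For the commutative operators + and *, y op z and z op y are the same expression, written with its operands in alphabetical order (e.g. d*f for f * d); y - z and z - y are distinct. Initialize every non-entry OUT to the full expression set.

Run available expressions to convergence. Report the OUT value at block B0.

Answer: {e*e}

Trace:
Converged values:
  B0:   IN={}   OUT={e*e}
  B1:   IN={e*e}   OUT={e*e}
  B2:   IN={e*e}   OUT={}
  B3:   IN={}   OUT={}
  B4:   IN={}   OUT={b*f}

Merge at B0 (entry node, so the boundary value {} is joined with the incoming edge(s)): IN[B0] = {} ∩ OUT[B2] = {}
Applying B0's transfer function to that IN value gives OUT[B0] (row B0 above).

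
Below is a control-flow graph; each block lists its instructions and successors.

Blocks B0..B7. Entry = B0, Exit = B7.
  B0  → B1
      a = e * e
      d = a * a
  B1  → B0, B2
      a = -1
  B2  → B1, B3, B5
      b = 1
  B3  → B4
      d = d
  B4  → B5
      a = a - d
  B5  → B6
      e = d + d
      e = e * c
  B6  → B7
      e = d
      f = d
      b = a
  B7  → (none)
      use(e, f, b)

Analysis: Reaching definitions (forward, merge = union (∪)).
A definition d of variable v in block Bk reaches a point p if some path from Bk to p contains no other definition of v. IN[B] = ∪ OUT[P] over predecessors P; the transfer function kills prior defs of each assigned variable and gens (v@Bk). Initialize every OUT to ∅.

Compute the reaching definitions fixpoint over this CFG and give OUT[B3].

Answer: {a@B1, b@B2, d@B3}

Derivation:
Fixpoint table:
  B0: | IN={a@B1, b@B2, d@B0} | OUT={a@B0, b@B2, d@B0}
  B1: | IN={a@B0, a@B1, b@B2, d@B0} | OUT={a@B1, b@B2, d@B0}
  B2: | IN={a@B1, b@B2, d@B0} | OUT={a@B1, b@B2, d@B0}
  B3: | IN={a@B1, b@B2, d@B0} | OUT={a@B1, b@B2, d@B3}
  B4: | IN={a@B1, b@B2, d@B3} | OUT={a@B4, b@B2, d@B3}
  B5: | IN={a@B1, a@B4, b@B2, d@B0, d@B3} | OUT={a@B1, a@B4, b@B2, d@B0, d@B3, e@B5}
  B6: | IN={a@B1, a@B4, b@B2, d@B0, d@B3, e@B5} | OUT={a@B1, a@B4, b@B6, d@B0, d@B3, e@B6, f@B6}
  B7: | IN={a@B1, a@B4, b@B6, d@B0, d@B3, e@B6, f@B6} | OUT={a@B1, a@B4, b@B6, d@B0, d@B3, e@B6, f@B6}

Merge at B3: IN[B3] = OUT[B2] = {a@B1, b@B2, d@B0}
Applying B3's transfer function to that IN value gives OUT[B3] (row B3 above).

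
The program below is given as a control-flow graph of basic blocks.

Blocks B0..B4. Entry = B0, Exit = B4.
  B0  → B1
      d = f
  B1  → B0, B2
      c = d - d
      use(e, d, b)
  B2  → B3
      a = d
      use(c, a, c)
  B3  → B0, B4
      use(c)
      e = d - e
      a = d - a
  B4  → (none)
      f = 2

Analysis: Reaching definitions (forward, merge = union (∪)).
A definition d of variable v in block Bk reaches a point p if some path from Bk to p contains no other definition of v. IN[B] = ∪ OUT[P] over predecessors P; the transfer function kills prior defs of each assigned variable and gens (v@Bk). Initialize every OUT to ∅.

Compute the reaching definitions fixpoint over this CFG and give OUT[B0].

Answer: {a@B3, c@B1, d@B0, e@B3}

Working:
Per-block solution:
  B0:   IN={a@B3, c@B1, d@B0, e@B3}   OUT={a@B3, c@B1, d@B0, e@B3}
  B1:   IN={a@B3, c@B1, d@B0, e@B3}   OUT={a@B3, c@B1, d@B0, e@B3}
  B2:   IN={a@B3, c@B1, d@B0, e@B3}   OUT={a@B2, c@B1, d@B0, e@B3}
  B3:   IN={a@B2, c@B1, d@B0, e@B3}   OUT={a@B3, c@B1, d@B0, e@B3}
  B4:   IN={a@B3, c@B1, d@B0, e@B3}   OUT={a@B3, c@B1, d@B0, e@B3, f@B4}

Merge at B0 (entry node, so the boundary value {} is joined with the incoming edge(s)): IN[B0] = {} ⊔ OUT[B1] ⊔ OUT[B3] = {a@B3, c@B1, d@B0, e@B3}
Applying B0's transfer function to that IN value gives OUT[B0] (row B0 above).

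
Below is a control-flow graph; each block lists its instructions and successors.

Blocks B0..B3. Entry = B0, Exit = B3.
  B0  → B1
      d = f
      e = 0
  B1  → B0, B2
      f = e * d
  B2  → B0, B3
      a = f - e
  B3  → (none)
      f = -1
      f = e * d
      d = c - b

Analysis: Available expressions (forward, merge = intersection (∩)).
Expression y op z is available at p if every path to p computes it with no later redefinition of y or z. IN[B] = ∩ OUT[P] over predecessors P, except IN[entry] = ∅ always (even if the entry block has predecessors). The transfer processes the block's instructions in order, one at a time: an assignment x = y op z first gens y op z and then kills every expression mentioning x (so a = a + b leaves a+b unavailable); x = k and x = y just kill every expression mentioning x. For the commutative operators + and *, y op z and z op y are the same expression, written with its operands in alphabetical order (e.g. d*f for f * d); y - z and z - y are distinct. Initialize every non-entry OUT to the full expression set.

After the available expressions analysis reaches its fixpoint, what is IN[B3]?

Answer: {d*e, f-e}

Derivation:
Per-block solution:
  B0:   IN={}   OUT={}
  B1:   IN={}   OUT={d*e}
  B2:   IN={d*e}   OUT={d*e, f-e}
  B3:   IN={d*e, f-e}   OUT={c-b}

Merge at B3: IN[B3] = OUT[B2] = {d*e, f-e}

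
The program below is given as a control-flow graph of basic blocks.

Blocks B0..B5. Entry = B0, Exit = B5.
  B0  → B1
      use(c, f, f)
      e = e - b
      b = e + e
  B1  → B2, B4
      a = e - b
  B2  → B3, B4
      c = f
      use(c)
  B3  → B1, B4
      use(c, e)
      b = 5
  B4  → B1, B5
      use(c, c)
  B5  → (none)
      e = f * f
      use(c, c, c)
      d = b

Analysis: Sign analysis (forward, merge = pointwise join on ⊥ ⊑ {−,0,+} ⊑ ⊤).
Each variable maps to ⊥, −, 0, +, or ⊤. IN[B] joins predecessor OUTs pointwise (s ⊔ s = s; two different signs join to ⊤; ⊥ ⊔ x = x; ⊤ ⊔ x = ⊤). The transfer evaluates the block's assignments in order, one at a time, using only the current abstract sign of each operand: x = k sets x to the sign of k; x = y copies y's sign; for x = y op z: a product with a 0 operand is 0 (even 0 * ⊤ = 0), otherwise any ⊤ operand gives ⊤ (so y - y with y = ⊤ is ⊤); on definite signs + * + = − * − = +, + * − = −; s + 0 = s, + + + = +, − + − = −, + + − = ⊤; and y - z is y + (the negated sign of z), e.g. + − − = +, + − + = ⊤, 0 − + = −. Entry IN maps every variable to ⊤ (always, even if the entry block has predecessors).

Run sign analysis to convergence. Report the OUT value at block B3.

Answer: {a: ⊤, b: +, c: ⊤, d: ⊤, e: ⊤, f: ⊤}

Derivation:
Converged values:
  B0:   IN=(all ⊤)   OUT=(all ⊤)
  B1:   IN=(all ⊤)   OUT=(all ⊤)
  B2:   IN=(all ⊤)   OUT=(all ⊤)
  B3:   IN=(all ⊤)   OUT={b:+; rest ⊤}
  B4:   IN=(all ⊤)   OUT=(all ⊤)
  B5:   IN=(all ⊤)   OUT=(all ⊤)

Merge at B3: IN[B3] = OUT[B2] = {a: ⊤, b: ⊤, c: ⊤, d: ⊤, e: ⊤, f: ⊤}
Applying B3's transfer function to that IN value gives OUT[B3] (row B3 above).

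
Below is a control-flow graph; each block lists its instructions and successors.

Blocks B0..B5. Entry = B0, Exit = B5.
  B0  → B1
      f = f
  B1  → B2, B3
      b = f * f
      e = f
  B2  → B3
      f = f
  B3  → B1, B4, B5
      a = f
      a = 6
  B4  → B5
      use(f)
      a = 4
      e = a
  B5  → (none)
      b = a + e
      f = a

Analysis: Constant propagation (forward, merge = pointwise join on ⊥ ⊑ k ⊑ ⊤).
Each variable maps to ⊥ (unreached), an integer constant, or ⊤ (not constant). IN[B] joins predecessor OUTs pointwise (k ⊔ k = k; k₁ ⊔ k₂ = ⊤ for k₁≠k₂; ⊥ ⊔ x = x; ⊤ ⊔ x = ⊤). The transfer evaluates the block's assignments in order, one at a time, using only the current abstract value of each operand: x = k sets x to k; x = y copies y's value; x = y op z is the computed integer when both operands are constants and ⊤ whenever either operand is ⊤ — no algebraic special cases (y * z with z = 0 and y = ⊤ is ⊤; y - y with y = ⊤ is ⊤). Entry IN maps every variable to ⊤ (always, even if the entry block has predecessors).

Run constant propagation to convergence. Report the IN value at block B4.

Answer: {a: 6, b: ⊤, c: ⊤, d: ⊤, e: ⊤, f: ⊤}

Trace:
Fixpoint table:
  B0:   IN=(all ⊤)   OUT=(all ⊤)
  B1:   IN=(all ⊤)   OUT=(all ⊤)
  B2:   IN=(all ⊤)   OUT=(all ⊤)
  B3:   IN=(all ⊤)   OUT={a:6; rest ⊤}
  B4:   IN={a:6; rest ⊤}   OUT={a:4, e:4; rest ⊤}
  B5:   IN=(all ⊤)   OUT=(all ⊤)

Merge at B4: IN[B4] = OUT[B3] = {a: 6, b: ⊤, c: ⊤, d: ⊤, e: ⊤, f: ⊤}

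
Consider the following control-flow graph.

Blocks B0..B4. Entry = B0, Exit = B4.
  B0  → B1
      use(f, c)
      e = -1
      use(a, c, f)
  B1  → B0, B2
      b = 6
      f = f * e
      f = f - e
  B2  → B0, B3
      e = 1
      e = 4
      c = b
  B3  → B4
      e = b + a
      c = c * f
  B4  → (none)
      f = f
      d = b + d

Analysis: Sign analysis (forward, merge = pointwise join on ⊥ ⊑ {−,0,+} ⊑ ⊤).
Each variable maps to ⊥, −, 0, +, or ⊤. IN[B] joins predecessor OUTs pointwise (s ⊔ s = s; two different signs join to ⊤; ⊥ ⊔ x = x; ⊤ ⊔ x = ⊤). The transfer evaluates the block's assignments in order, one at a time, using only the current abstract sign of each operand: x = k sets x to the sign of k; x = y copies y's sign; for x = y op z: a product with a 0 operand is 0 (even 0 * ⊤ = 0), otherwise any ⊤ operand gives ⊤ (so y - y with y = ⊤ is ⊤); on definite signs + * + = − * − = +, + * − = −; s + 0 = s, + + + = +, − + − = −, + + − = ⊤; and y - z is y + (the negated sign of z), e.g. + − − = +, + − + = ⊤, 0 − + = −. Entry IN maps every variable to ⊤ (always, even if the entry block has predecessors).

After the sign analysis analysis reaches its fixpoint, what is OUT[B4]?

Converged values:
  B0:  IN=(all ⊤)  OUT={e:-; rest ⊤}
  B1:  IN={e:-; rest ⊤}  OUT={b:+, e:-; rest ⊤}
  B2:  IN={b:+, e:-; rest ⊤}  OUT={b:+, c:+, e:+; rest ⊤}
  B3:  IN={b:+, c:+, e:+; rest ⊤}  OUT={b:+; rest ⊤}
  B4:  IN={b:+; rest ⊤}  OUT={b:+; rest ⊤}

Merge at B4: IN[B4] = OUT[B3] = {a: ⊤, b: +, c: ⊤, d: ⊤, e: ⊤, f: ⊤}
Applying B4's transfer function to that IN value gives OUT[B4] (row B4 above).

Answer: {a: ⊤, b: +, c: ⊤, d: ⊤, e: ⊤, f: ⊤}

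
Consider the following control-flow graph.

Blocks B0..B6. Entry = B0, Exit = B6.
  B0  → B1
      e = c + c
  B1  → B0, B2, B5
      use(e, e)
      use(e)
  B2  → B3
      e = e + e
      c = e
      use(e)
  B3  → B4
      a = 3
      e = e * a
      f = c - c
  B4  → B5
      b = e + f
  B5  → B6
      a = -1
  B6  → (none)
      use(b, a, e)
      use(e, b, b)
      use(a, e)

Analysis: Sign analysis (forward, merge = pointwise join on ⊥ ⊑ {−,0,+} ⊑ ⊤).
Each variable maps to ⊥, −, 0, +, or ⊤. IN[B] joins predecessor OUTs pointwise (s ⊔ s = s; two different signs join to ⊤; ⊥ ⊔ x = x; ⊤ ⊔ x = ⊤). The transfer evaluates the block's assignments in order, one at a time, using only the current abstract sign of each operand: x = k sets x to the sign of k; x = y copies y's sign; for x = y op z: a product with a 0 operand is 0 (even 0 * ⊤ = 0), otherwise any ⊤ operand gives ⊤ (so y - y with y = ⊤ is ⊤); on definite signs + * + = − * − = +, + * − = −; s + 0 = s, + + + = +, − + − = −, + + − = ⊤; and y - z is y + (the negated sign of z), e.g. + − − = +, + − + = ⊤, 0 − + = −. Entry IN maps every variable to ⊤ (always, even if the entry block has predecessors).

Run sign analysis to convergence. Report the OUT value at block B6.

Fixpoint table:
  B0:   IN=(all ⊤)   OUT=(all ⊤)
  B1:   IN=(all ⊤)   OUT=(all ⊤)
  B2:   IN=(all ⊤)   OUT=(all ⊤)
  B3:   IN=(all ⊤)   OUT={a:+; rest ⊤}
  B4:   IN={a:+; rest ⊤}   OUT={a:+; rest ⊤}
  B5:   IN=(all ⊤)   OUT={a:-; rest ⊤}
  B6:   IN={a:-; rest ⊤}   OUT={a:-; rest ⊤}

Merge at B6: IN[B6] = OUT[B5] = {a: -, b: ⊤, c: ⊤, d: ⊤, e: ⊤, f: ⊤}
Applying B6's transfer function to that IN value gives OUT[B6] (row B6 above).

Answer: {a: -, b: ⊤, c: ⊤, d: ⊤, e: ⊤, f: ⊤}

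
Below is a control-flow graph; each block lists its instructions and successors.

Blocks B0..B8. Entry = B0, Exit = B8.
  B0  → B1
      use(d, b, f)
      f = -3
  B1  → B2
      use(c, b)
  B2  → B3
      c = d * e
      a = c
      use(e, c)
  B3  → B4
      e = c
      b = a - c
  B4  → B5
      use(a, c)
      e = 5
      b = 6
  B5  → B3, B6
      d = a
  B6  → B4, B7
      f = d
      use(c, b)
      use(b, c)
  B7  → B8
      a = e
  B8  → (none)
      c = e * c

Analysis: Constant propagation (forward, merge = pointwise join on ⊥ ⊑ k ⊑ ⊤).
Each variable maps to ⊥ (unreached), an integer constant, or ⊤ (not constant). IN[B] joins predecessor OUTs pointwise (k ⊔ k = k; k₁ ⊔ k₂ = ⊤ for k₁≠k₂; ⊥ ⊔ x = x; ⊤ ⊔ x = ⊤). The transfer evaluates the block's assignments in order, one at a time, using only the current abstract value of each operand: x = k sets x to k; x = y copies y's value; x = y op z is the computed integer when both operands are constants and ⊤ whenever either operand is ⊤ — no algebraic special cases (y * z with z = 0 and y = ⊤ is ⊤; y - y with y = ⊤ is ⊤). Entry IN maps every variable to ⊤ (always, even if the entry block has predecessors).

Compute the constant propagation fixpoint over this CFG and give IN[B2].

Answer: {a: ⊤, b: ⊤, c: ⊤, d: ⊤, e: ⊤, f: -3}

Working:
Per-block solution:
  B0:  IN=(all ⊤)  OUT={f:-3; rest ⊤}
  B1:  IN={f:-3; rest ⊤}  OUT={f:-3; rest ⊤}
  B2:  IN={f:-3; rest ⊤}  OUT={f:-3; rest ⊤}
  B3:  IN=(all ⊤)  OUT=(all ⊤)
  B4:  IN=(all ⊤)  OUT={b:6, e:5; rest ⊤}
  B5:  IN={b:6, e:5; rest ⊤}  OUT={b:6, e:5; rest ⊤}
  B6:  IN={b:6, e:5; rest ⊤}  OUT={b:6, e:5; rest ⊤}
  B7:  IN={b:6, e:5; rest ⊤}  OUT={a:5, b:6, e:5; rest ⊤}
  B8:  IN={a:5, b:6, e:5; rest ⊤}  OUT={a:5, b:6, e:5; rest ⊤}

Merge at B2: IN[B2] = OUT[B1] = {a: ⊤, b: ⊤, c: ⊤, d: ⊤, e: ⊤, f: -3}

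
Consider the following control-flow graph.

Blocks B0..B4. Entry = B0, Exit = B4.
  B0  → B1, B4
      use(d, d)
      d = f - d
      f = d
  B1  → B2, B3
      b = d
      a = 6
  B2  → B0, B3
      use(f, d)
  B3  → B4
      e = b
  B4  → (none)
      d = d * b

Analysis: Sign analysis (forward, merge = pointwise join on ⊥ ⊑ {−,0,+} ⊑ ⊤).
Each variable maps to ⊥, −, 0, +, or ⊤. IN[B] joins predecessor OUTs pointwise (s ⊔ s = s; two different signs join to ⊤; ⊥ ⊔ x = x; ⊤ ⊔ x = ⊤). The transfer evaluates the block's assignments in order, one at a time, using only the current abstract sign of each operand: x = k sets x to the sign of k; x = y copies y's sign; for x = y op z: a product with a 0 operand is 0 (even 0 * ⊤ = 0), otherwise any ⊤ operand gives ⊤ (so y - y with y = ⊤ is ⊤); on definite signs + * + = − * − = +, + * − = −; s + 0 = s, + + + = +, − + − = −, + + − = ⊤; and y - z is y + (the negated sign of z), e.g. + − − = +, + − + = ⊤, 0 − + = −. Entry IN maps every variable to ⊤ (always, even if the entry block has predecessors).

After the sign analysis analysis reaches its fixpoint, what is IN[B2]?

Converged values:
  B0:  IN=(all ⊤)  OUT=(all ⊤)
  B1:  IN=(all ⊤)  OUT={a:+; rest ⊤}
  B2:  IN={a:+; rest ⊤}  OUT={a:+; rest ⊤}
  B3:  IN={a:+; rest ⊤}  OUT={a:+; rest ⊤}
  B4:  IN=(all ⊤)  OUT=(all ⊤)

Merge at B2: IN[B2] = OUT[B1] = {a: +, b: ⊤, c: ⊤, d: ⊤, e: ⊤, f: ⊤}

Answer: {a: +, b: ⊤, c: ⊤, d: ⊤, e: ⊤, f: ⊤}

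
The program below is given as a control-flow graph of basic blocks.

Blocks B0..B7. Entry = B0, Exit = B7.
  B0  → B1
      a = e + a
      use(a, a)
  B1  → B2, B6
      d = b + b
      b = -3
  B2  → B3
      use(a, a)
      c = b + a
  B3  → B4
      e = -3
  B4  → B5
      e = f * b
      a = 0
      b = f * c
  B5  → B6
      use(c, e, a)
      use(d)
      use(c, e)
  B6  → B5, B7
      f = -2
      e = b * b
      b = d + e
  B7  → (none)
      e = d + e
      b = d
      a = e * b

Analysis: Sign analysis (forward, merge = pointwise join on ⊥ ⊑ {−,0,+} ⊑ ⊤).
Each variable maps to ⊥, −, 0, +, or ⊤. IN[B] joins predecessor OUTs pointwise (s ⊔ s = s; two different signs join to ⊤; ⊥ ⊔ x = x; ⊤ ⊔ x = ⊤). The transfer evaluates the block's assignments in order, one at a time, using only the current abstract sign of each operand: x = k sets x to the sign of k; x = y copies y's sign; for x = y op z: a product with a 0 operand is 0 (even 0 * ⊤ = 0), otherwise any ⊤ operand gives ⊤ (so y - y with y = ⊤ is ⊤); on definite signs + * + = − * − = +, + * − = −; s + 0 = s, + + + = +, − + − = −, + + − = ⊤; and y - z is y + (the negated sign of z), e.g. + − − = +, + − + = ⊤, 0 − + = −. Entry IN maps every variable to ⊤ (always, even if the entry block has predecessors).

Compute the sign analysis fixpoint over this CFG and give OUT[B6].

Answer: {a: ⊤, b: ⊤, c: ⊤, d: ⊤, e: ⊤, f: -}

Working:
Fixpoint table:
  B0: | IN=(all ⊤) | OUT=(all ⊤)
  B1: | IN=(all ⊤) | OUT={b:-; rest ⊤}
  B2: | IN={b:-; rest ⊤} | OUT={b:-; rest ⊤}
  B3: | IN={b:-; rest ⊤} | OUT={b:-, e:-; rest ⊤}
  B4: | IN={b:-, e:-; rest ⊤} | OUT={a:0; rest ⊤}
  B5: | IN=(all ⊤) | OUT=(all ⊤)
  B6: | IN=(all ⊤) | OUT={f:-; rest ⊤}
  B7: | IN={f:-; rest ⊤} | OUT={f:-; rest ⊤}

Merge at B6: IN[B6] = OUT[B1] ⊔ OUT[B5] = {a: ⊤, b: ⊤, c: ⊤, d: ⊤, e: ⊤, f: ⊤}
Applying B6's transfer function to that IN value gives OUT[B6] (row B6 above).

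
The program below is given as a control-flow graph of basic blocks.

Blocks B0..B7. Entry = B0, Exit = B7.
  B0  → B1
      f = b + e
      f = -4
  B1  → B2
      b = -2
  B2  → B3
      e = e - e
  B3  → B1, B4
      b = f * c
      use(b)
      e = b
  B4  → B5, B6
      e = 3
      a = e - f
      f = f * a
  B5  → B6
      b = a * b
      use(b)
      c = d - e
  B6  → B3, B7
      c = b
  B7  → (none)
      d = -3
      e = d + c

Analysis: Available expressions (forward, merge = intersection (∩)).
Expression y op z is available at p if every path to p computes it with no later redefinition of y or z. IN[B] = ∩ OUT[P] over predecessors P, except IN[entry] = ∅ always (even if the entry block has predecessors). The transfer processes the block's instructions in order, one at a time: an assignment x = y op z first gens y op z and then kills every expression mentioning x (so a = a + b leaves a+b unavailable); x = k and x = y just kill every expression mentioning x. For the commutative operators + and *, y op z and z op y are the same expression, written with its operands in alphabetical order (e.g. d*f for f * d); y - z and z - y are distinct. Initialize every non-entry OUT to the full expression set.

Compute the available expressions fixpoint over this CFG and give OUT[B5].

Answer: {d-e}

Derivation:
Fixpoint table:
  B0:   IN={}   OUT={b+e}
  B1:   IN={}   OUT={}
  B2:   IN={}   OUT={}
  B3:   IN={}   OUT={c*f}
  B4:   IN={c*f}   OUT={}
  B5:   IN={}   OUT={d-e}
  B6:   IN={}   OUT={}
  B7:   IN={}   OUT={c+d}

Merge at B5: IN[B5] = OUT[B4] = {}
Applying B5's transfer function to that IN value gives OUT[B5] (row B5 above).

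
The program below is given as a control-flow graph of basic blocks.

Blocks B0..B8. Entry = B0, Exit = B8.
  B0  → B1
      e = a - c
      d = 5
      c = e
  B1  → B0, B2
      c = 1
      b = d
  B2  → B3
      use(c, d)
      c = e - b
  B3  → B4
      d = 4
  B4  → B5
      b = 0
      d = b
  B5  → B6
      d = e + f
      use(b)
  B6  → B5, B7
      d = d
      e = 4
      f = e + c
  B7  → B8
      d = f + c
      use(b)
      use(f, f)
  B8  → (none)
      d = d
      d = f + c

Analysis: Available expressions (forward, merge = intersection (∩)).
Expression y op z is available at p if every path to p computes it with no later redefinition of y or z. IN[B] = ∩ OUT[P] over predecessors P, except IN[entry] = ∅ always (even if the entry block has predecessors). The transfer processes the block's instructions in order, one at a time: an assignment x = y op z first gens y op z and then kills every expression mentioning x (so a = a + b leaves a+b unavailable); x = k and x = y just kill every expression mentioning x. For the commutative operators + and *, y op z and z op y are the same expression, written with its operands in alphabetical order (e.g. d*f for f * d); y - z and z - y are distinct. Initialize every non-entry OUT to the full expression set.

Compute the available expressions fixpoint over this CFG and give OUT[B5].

Converged values:
  B0: | IN={} | OUT={}
  B1: | IN={} | OUT={}
  B2: | IN={} | OUT={e-b}
  B3: | IN={e-b} | OUT={e-b}
  B4: | IN={e-b} | OUT={}
  B5: | IN={} | OUT={e+f}
  B6: | IN={e+f} | OUT={c+e}
  B7: | IN={c+e} | OUT={c+e, c+f}
  B8: | IN={c+e, c+f} | OUT={c+e, c+f}

Merge at B5: IN[B5] = OUT[B4] ∩ OUT[B6] = {}
Applying B5's transfer function to that IN value gives OUT[B5] (row B5 above).

Answer: {e+f}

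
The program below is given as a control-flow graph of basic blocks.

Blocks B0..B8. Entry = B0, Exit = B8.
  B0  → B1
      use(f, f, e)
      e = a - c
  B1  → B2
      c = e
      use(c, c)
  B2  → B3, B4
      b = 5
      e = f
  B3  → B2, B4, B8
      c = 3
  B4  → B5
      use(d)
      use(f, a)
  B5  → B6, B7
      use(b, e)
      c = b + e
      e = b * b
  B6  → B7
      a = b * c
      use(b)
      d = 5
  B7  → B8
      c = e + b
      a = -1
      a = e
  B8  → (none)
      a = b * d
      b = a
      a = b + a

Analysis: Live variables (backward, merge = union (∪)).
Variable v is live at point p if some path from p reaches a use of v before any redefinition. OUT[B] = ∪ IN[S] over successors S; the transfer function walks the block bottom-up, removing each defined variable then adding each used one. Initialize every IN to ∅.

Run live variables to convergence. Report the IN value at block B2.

Fixpoint table:
  B0:  IN={a, c, d, e, f}  OUT={a, d, e, f}
  B1:  IN={a, d, e, f}  OUT={a, d, f}
  B2:  IN={a, d, f}  OUT={a, b, d, e, f}
  B3:  IN={a, b, d, e, f}  OUT={a, b, d, e, f}
  B4:  IN={a, b, d, e, f}  OUT={b, d, e}
  B5:  IN={b, d, e}  OUT={b, c, d, e}
  B6:  IN={b, c, e}  OUT={b, d, e}
  B7:  IN={b, d, e}  OUT={b, d}
  B8:  IN={b, d}  OUT={}

Merge at B2: OUT[B2] = IN[B3] ⊔ IN[B4] = {a, b, d, e, f}
Applying B2's transfer function to that OUT value gives IN[B2] (row B2 above).

Answer: {a, d, f}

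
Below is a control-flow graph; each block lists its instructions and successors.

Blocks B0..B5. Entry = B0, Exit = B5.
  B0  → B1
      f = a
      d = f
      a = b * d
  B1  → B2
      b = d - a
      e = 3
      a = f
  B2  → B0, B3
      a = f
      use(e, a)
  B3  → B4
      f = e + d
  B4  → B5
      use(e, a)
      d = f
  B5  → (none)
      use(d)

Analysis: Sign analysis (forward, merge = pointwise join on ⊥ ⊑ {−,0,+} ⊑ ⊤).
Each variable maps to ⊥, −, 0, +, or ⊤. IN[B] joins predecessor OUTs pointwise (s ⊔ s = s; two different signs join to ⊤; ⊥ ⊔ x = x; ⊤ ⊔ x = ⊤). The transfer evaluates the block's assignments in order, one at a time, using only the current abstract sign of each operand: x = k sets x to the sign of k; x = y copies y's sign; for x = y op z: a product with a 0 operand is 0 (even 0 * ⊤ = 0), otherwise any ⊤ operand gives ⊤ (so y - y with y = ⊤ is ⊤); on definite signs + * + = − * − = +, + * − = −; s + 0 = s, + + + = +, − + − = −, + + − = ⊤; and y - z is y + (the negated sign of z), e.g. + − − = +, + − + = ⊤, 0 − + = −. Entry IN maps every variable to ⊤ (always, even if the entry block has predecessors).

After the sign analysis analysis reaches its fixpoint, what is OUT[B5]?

Converged values:
  B0: | IN=(all ⊤) | OUT=(all ⊤)
  B1: | IN=(all ⊤) | OUT={e:+; rest ⊤}
  B2: | IN={e:+; rest ⊤} | OUT={e:+; rest ⊤}
  B3: | IN={e:+; rest ⊤} | OUT={e:+; rest ⊤}
  B4: | IN={e:+; rest ⊤} | OUT={e:+; rest ⊤}
  B5: | IN={e:+; rest ⊤} | OUT={e:+; rest ⊤}

Merge at B5: IN[B5] = OUT[B4] = {a: ⊤, b: ⊤, c: ⊤, d: ⊤, e: +, f: ⊤}
Applying B5's transfer function to that IN value gives OUT[B5] (row B5 above).

Answer: {a: ⊤, b: ⊤, c: ⊤, d: ⊤, e: +, f: ⊤}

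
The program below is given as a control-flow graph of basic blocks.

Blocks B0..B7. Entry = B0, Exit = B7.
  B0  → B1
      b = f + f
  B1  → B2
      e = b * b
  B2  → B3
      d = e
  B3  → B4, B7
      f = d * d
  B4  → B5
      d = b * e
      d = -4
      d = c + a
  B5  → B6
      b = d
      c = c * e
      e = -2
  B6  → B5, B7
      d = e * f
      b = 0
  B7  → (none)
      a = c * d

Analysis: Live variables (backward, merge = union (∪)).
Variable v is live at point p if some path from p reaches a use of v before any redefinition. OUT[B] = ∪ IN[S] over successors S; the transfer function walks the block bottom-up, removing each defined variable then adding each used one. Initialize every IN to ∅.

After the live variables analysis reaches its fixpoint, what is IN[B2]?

Answer: {a, b, c, e}

Trace:
Fixpoint table:
  B0: | IN={a, c, f} | OUT={a, b, c}
  B1: | IN={a, b, c} | OUT={a, b, c, e}
  B2: | IN={a, b, c, e} | OUT={a, b, c, d, e}
  B3: | IN={a, b, c, d, e} | OUT={a, b, c, d, e, f}
  B4: | IN={a, b, c, e, f} | OUT={c, d, e, f}
  B5: | IN={c, d, e, f} | OUT={c, e, f}
  B6: | IN={c, e, f} | OUT={c, d, e, f}
  B7: | IN={c, d} | OUT={}

Merge at B2: OUT[B2] = IN[B3] = {a, b, c, d, e}
Applying B2's transfer function to that OUT value gives IN[B2] (row B2 above).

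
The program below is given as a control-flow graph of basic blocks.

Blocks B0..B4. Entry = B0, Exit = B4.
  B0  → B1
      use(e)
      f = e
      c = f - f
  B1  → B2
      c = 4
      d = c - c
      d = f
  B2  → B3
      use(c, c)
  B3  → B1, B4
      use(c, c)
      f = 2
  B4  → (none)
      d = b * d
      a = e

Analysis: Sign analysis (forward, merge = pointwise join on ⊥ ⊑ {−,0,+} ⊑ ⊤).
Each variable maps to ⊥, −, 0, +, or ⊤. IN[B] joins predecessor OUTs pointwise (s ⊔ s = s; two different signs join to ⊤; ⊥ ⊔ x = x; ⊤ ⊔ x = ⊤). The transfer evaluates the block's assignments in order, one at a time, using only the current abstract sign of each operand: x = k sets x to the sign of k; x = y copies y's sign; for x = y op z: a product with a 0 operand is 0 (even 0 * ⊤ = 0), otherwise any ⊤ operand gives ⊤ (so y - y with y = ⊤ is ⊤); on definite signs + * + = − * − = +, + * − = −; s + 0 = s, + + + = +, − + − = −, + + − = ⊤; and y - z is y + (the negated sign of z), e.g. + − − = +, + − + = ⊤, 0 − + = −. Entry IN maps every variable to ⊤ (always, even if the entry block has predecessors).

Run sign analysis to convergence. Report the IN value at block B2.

Per-block solution:
  B0:  IN=(all ⊤)  OUT=(all ⊤)
  B1:  IN=(all ⊤)  OUT={c:+; rest ⊤}
  B2:  IN={c:+; rest ⊤}  OUT={c:+; rest ⊤}
  B3:  IN={c:+; rest ⊤}  OUT={c:+, f:+; rest ⊤}
  B4:  IN={c:+, f:+; rest ⊤}  OUT={c:+, f:+; rest ⊤}

Merge at B2: IN[B2] = OUT[B1] = {a: ⊤, b: ⊤, c: +, d: ⊤, e: ⊤, f: ⊤}

Answer: {a: ⊤, b: ⊤, c: +, d: ⊤, e: ⊤, f: ⊤}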